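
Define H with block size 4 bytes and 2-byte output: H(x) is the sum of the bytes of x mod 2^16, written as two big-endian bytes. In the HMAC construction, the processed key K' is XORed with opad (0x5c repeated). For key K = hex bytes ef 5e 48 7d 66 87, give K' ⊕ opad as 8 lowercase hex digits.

Key hex bytes ef 5e 48 7d 66 87 is 6 bytes > B = 4, so hash it first: H(key) = 02 ff, then zero-pad to 4 bytes: K' = 02 ff 00 00.
XOR each byte with 0x5c: 02⊕5c=5e, ff⊕5c=a3, 00⊕5c=5c, 00⊕5c=5c.

5ea35c5c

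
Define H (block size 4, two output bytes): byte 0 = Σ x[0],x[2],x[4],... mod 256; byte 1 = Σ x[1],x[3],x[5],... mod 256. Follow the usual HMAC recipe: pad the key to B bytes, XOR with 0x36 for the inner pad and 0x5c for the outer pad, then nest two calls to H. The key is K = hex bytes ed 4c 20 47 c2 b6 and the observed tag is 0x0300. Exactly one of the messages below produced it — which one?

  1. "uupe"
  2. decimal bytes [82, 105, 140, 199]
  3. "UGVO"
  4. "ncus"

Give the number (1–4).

Key hex bytes ed 4c 20 47 c2 b6 is 6 bytes > B = 4, so hash it first: H(key) = cf 49, then zero-pad to 4 bytes: K' = cf 49 00 00.
K' ⊕ ipad = f9 7f 36 36; K' ⊕ opad = 93 15 5c 5c.
m1: inner = H(f9 7f 36 36 75 75 70 65) = 14 8f; tag = H(93 15 5c 5c 14 8f) = 0300 ← matches
m2: inner = H(f9 7f 36 36 52 69 8c c7) = 0d e5; tag = H(93 15 5c 5c 0d e5) = fc56
m3: inner = H(f9 7f 36 36 55 47 56 4f) = da 4b; tag = H(93 15 5c 5c da 4b) = c9bc
m4: inner = H(f9 7f 36 36 6e 63 75 73) = 12 8b; tag = H(93 15 5c 5c 12 8b) = 01fc

1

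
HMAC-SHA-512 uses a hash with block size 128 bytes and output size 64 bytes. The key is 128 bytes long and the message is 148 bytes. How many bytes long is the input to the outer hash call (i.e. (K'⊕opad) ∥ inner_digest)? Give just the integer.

192

Key is 128 ≤ 128 bytes, zero-padded: |K'| = 128.
Outer input = (K'⊕opad) ∥ H(inner) → 128 + 64 = 192 bytes.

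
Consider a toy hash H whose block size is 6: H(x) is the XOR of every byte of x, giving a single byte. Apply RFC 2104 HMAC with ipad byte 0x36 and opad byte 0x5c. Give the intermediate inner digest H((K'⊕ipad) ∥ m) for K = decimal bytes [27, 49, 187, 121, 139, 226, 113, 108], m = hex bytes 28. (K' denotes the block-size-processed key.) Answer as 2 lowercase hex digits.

b4

Key decimal bytes [27, 49, 187, 121, 139, 226, 113, 108] = 1b 31 bb 79 8b e2 71 6c is 8 bytes > B = 6, so hash it first: H(key) = 9c, then zero-pad to 6 bytes: K' = 9c 00 00 00 00 00.
K' ⊕ ipad = aa 36 36 36 36 36.
Inner input = aa 36 36 36 36 36 ∥ 28.
Inner hash: XOR aa⊕36⊕36⊕36⊕36⊕36⊕28 = b4.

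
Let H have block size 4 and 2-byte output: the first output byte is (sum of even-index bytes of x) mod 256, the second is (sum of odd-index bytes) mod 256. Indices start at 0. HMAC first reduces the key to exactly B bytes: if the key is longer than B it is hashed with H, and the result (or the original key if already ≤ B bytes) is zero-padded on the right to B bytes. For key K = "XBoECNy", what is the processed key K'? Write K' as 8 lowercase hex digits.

|K| = 7 > B = 4, so first hash the key.
H(K): even-index sum = 387 mod 256 = 131; odd-index sum = 213 mod 256 = 213 → 83 d5.
Zero-pad H(K) = 83 d5 to 4 bytes: K' = 83 d5 00 00.

83d50000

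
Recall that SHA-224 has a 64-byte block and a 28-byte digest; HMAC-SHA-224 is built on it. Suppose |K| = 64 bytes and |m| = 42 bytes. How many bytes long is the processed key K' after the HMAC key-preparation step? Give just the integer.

Key is 64 ≤ 64 bytes, zero-padded: |K'| = 64.

64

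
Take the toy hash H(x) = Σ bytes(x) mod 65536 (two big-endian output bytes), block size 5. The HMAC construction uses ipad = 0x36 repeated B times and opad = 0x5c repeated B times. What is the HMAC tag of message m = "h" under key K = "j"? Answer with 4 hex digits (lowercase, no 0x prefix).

Key "j" = 6a is 1 byte ≤ B = 5; zero-pad to 5 bytes: K' = 6a 00 00 00 00.
K' ⊕ ipad = 5c 36 36 36 36.  K' ⊕ opad = 36 5c 5c 5c 5c.
Inner input = (K'⊕ipad) ∥ m = 5c 36 36 36 36 ∥ 68.
Inner hash: sum = 92+54+54+54+54+104 = 412 → 01 9c.
Outer input = (K'⊕opad) ∥ inner = 36 5c 5c 5c 5c ∥ 01 9c.
Outer hash (tag): sum = 54+92+92+92+92+1+156 = 579 → 02 43.

0243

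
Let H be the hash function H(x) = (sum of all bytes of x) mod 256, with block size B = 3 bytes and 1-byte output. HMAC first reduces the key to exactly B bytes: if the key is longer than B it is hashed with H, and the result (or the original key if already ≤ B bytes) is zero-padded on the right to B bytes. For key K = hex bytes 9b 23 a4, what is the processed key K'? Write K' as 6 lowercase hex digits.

9b23a4

Key hex bytes 9b 23 a4 is exactly B = 3 bytes: K' = 9b 23 a4.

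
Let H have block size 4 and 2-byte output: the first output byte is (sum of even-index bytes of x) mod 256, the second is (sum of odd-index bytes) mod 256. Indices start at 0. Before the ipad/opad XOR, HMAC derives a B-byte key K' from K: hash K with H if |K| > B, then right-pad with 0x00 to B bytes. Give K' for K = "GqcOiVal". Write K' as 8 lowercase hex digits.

|K| = 8 > B = 4, so first hash the key.
H(K): even-index sum = 372 mod 256 = 116; odd-index sum = 386 mod 256 = 130 → 74 82.
Zero-pad H(K) = 74 82 to 4 bytes: K' = 74 82 00 00.

74820000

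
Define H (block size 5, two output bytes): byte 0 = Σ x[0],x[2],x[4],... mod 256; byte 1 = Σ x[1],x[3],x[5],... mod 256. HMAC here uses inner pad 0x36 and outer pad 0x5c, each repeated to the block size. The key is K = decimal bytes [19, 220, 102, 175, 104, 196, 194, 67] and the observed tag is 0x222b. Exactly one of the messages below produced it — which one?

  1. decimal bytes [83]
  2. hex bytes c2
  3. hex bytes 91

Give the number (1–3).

3

Key decimal bytes [19, 220, 102, 175, 104, 196, 194, 67] = 13 dc 66 af 68 c4 c2 43 is 8 bytes > B = 5, so hash it first: H(key) = a3 92, then zero-pad to 5 bytes: K' = a3 92 00 00 00.
K' ⊕ ipad = 95 a4 36 36 36; K' ⊕ opad = ff ce 5c 5c 5c.
m1: inner = H(95 a4 36 36 36 53) = 01 2d; tag = H(ff ce 5c 5c 5c 01 2d) = e42b
m2: inner = H(95 a4 36 36 36 c2) = 01 9c; tag = H(ff ce 5c 5c 5c 01 9c) = 532b
m3: inner = H(95 a4 36 36 36 91) = 01 6b; tag = H(ff ce 5c 5c 5c 01 6b) = 222b ← matches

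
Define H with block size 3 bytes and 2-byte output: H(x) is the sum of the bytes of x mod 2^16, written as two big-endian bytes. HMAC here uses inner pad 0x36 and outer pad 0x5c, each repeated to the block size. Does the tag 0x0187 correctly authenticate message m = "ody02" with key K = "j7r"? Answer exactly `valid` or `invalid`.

Key "j7r" = 6a 37 72 is exactly B = 3 bytes: K' = 6a 37 72.
K' ⊕ ipad = 5c 01 44; K' ⊕ opad = 36 6b 2e.
Inner hash: sum = 92+1+68+111+100+121+48+50 = 591 → 02 4f.
Outer hash (recomputed tag): sum = 54+107+46+2+79 = 288 → 01 20.
Recomputed tag = 0120; claimed = 0187 → mismatch.

invalid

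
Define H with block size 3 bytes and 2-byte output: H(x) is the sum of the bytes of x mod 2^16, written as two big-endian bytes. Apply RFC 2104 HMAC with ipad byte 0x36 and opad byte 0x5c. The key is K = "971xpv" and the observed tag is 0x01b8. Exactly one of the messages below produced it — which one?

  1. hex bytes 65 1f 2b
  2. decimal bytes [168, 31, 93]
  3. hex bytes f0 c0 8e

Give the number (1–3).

2

Key "971xpv" = 39 37 31 78 70 76 is 6 bytes > B = 3, so hash it first: H(key) = 01 ff, then zero-pad to 3 bytes: K' = 01 ff 00.
K' ⊕ ipad = 37 c9 36; K' ⊕ opad = 5d a3 5c.
m1: inner = H(37 c9 36 65 1f 2b) = 01 e5; tag = H(5d a3 5c 01 e5) = 0242
m2: inner = H(37 c9 36 a8 1f 5d) = 02 5a; tag = H(5d a3 5c 02 5a) = 01b8 ← matches
m3: inner = H(37 c9 36 f0 c0 8e) = 03 74; tag = H(5d a3 5c 03 74) = 01d3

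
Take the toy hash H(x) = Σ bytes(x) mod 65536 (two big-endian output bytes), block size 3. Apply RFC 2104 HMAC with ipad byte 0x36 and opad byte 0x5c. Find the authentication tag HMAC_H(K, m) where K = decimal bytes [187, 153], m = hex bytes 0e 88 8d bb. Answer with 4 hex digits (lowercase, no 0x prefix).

025b

Key decimal bytes [187, 153] = bb 99 is 2 bytes ≤ B = 3; zero-pad to 3 bytes: K' = bb 99 00.
K' ⊕ ipad = 8d af 36.  K' ⊕ opad = e7 c5 5c.
Inner input = (K'⊕ipad) ∥ m = 8d af 36 ∥ 0e 88 8d bb.
Inner hash: sum = 141+175+54+14+136+141+187 = 848 → 03 50.
Outer input = (K'⊕opad) ∥ inner = e7 c5 5c ∥ 03 50.
Outer hash (tag): sum = 231+197+92+3+80 = 603 → 02 5b.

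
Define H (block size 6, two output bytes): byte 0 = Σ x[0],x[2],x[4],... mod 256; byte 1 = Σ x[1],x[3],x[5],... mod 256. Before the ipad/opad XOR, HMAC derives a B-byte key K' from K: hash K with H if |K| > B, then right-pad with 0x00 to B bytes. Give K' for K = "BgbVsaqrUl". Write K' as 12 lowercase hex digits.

|K| = 10 > B = 6, so first hash the key.
H(K): even-index sum = 477 mod 256 = 221; odd-index sum = 508 mod 256 = 252 → dd fc.
Zero-pad H(K) = dd fc to 6 bytes: K' = dd fc 00 00 00 00.

ddfc00000000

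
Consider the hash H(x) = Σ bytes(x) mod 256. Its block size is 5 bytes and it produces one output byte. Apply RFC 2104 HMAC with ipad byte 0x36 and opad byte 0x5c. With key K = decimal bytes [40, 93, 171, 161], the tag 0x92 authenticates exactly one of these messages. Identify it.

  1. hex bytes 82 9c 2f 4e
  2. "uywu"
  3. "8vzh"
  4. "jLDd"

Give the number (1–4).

2

Key decimal bytes [40, 93, 171, 161] = 28 5d ab a1 is 4 bytes ≤ B = 5; zero-pad to 5 bytes: K' = 28 5d ab a1 00.
K' ⊕ ipad = 1e 6b 9d 97 36; K' ⊕ opad = 74 01 f7 fd 5c.
m1: inner = H(1e 6b 9d 97 36 82 9c 2f 4e) = 8e; tag = H(74 01 f7 fd 5c 8e) = 53
m2: inner = H(1e 6b 9d 97 36 75 79 77 75) = cd; tag = H(74 01 f7 fd 5c cd) = 92 ← matches
m3: inner = H(1e 6b 9d 97 36 38 76 7a 68) = 83; tag = H(74 01 f7 fd 5c 83) = 48
m4: inner = H(1e 6b 9d 97 36 6a 4c 44 64) = 51; tag = H(74 01 f7 fd 5c 51) = 16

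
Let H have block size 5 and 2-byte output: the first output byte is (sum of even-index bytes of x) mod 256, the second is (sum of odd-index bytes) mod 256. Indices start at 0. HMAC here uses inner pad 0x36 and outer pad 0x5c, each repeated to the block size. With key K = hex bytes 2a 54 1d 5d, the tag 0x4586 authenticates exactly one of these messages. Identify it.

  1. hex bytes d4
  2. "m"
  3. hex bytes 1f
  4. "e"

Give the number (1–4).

Key hex bytes 2a 54 1d 5d is 4 bytes ≤ B = 5; zero-pad to 5 bytes: K' = 2a 54 1d 5d 00.
K' ⊕ ipad = 1c 62 2b 6b 36; K' ⊕ opad = 76 08 41 01 5c.
m1: inner = H(1c 62 2b 6b 36 d4) = 7d a1; tag = H(76 08 41 01 5c 7d a1) = b486
m2: inner = H(1c 62 2b 6b 36 6d) = 7d 3a; tag = H(76 08 41 01 5c 7d 3a) = 4d86
m3: inner = H(1c 62 2b 6b 36 1f) = 7d ec; tag = H(76 08 41 01 5c 7d ec) = ff86
m4: inner = H(1c 62 2b 6b 36 65) = 7d 32; tag = H(76 08 41 01 5c 7d 32) = 4586 ← matches

4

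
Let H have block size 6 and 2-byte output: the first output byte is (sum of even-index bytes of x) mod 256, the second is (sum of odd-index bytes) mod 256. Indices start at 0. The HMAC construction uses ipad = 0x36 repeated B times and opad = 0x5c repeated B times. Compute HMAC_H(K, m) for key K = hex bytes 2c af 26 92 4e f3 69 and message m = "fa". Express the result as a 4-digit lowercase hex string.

Key hex bytes 2c af 26 92 4e f3 69 is 7 bytes > B = 6, so hash it first: H(key) = 09 34, then zero-pad to 6 bytes: K' = 09 34 00 00 00 00.
K' ⊕ ipad = 3f 02 36 36 36 36.  K' ⊕ opad = 55 68 5c 5c 5c 5c.
Inner input = (K'⊕ipad) ∥ m = 3f 02 36 36 36 36 ∥ 66 61.
Inner hash: even-index sum = 273 mod 256 = 17; odd-index sum = 207 mod 256 = 207 → 11 cf.
Outer input = (K'⊕opad) ∥ inner = 55 68 5c 5c 5c 5c ∥ 11 cf.
Outer hash (tag): even-index sum = 286 mod 256 = 30; odd-index sum = 495 mod 256 = 239 → 1e ef.

1eef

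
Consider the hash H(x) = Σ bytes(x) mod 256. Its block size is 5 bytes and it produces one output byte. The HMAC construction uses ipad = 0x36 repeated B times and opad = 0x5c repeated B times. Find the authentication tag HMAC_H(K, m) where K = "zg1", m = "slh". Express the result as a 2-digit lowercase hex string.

Key "zg1" = 7a 67 31 is 3 bytes ≤ B = 5; zero-pad to 5 bytes: K' = 7a 67 31 00 00.
K' ⊕ ipad = 4c 51 07 36 36.  K' ⊕ opad = 26 3b 6d 5c 5c.
Inner input = (K'⊕ipad) ∥ m = 4c 51 07 36 36 ∥ 73 6c 68.
Inner hash: sum = 76+81+7+54+54+115+108+104 = 599; mod 256 = 87 → 57.
Outer input = (K'⊕opad) ∥ inner = 26 3b 6d 5c 5c ∥ 57.
Outer hash (tag): sum = 38+59+109+92+92+87 = 477; mod 256 = 221 → dd.

dd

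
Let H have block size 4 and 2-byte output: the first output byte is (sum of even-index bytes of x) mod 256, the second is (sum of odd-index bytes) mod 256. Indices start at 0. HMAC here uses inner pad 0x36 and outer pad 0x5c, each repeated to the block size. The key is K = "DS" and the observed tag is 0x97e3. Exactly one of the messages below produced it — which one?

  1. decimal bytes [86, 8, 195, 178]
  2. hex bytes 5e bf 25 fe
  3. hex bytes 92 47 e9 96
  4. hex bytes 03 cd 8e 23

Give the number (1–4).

Key "DS" = 44 53 is 2 bytes ≤ B = 4; zero-pad to 4 bytes: K' = 44 53 00 00.
K' ⊕ ipad = 72 65 36 36; K' ⊕ opad = 18 0f 5c 5c.
m1: inner = H(72 65 36 36 56 08 c3 b2) = c1 55; tag = H(18 0f 5c 5c c1 55) = 35c0
m2: inner = H(72 65 36 36 5e bf 25 fe) = 2b 58; tag = H(18 0f 5c 5c 2b 58) = 9fc3
m3: inner = H(72 65 36 36 92 47 e9 96) = 23 78; tag = H(18 0f 5c 5c 23 78) = 97e3 ← matches
m4: inner = H(72 65 36 36 03 cd 8e 23) = 39 8b; tag = H(18 0f 5c 5c 39 8b) = adf6

3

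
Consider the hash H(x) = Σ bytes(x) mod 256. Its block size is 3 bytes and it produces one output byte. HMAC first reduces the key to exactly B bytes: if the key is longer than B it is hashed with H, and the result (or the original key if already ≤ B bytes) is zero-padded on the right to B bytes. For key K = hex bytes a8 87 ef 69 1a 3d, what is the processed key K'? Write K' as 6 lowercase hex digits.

de0000

|K| = 6 > B = 3, so first hash the key.
H(K): sum = 168+135+239+105+26+61 = 734; mod 256 = 222 → de.
Zero-pad H(K) = de to 3 bytes: K' = de 00 00.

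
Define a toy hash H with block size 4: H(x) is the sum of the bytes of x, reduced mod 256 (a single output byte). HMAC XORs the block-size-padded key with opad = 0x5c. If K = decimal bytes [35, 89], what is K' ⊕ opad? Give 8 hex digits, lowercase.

7f055c5c

Key decimal bytes [35, 89] = 23 59 is 2 bytes ≤ B = 4; zero-pad to 4 bytes: K' = 23 59 00 00.
XOR each byte with 0x5c: 23⊕5c=7f, 59⊕5c=05, 00⊕5c=5c, 00⊕5c=5c.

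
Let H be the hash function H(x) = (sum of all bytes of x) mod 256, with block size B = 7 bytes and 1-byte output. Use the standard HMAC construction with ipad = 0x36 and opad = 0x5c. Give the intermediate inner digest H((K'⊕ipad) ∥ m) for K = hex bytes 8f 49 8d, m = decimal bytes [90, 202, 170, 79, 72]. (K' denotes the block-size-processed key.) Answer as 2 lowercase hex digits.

30

Key hex bytes 8f 49 8d is 3 bytes ≤ B = 7; zero-pad to 7 bytes: K' = 8f 49 8d 00 00 00 00.
K' ⊕ ipad = b9 7f bb 36 36 36 36.
Inner input = b9 7f bb 36 36 36 36 ∥ 5a ca aa 4f 48.
Inner hash: sum = 185+127+187+54+54+54+54+90+202+170+79+72 = 1328; mod 256 = 48 → 30.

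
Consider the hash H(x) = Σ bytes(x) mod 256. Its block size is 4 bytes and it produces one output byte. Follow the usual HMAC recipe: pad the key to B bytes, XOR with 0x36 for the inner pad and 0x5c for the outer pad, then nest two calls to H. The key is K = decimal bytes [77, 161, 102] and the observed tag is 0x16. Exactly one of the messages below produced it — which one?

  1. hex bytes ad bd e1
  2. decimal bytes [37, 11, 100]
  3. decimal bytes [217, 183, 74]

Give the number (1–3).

Key decimal bytes [77, 161, 102] = 4d a1 66 is 3 bytes ≤ B = 4; zero-pad to 4 bytes: K' = 4d a1 66 00.
K' ⊕ ipad = 7b 97 50 36; K' ⊕ opad = 11 fd 3a 5c.
m1: inner = H(7b 97 50 36 ad bd e1) = e3; tag = H(11 fd 3a 5c e3) = 87
m2: inner = H(7b 97 50 36 25 0b 64) = 2c; tag = H(11 fd 3a 5c 2c) = d0
m3: inner = H(7b 97 50 36 d9 b7 4a) = 72; tag = H(11 fd 3a 5c 72) = 16 ← matches

3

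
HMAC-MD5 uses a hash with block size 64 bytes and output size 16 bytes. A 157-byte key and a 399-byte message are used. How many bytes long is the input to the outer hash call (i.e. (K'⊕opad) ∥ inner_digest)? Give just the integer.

80

Key is 157 > 64 bytes, so it is hashed to 16 bytes then zero-padded to 64: |K'| = 64.
Outer input = (K'⊕opad) ∥ H(inner) → 64 + 16 = 80 bytes.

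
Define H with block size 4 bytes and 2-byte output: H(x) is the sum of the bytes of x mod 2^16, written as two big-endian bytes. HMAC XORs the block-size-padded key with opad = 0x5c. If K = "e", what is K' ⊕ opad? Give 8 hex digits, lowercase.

Key "e" = 65 is 1 byte ≤ B = 4; zero-pad to 4 bytes: K' = 65 00 00 00.
XOR each byte with 0x5c: 65⊕5c=39, 00⊕5c=5c, 00⊕5c=5c, 00⊕5c=5c.

395c5c5c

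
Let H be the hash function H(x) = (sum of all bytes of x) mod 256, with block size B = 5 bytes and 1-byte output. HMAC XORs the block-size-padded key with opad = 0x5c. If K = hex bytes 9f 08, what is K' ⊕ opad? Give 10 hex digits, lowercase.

c3545c5c5c

Key hex bytes 9f 08 is 2 bytes ≤ B = 5; zero-pad to 5 bytes: K' = 9f 08 00 00 00.
XOR each byte with 0x5c: 9f⊕5c=c3, 08⊕5c=54, 00⊕5c=5c, 00⊕5c=5c, 00⊕5c=5c.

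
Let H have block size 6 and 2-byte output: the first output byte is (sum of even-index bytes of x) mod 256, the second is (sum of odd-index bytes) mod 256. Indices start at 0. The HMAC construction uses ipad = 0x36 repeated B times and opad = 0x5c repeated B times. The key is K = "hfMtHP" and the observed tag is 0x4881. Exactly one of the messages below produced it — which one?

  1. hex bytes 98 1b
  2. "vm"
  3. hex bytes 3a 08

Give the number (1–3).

Key "hfMtHP" = 68 66 4d 74 48 50 is exactly B = 6 bytes: K' = 68 66 4d 74 48 50.
K' ⊕ ipad = 5e 50 7b 42 7e 66; K' ⊕ opad = 34 3a 11 28 14 0c.
m1: inner = H(5e 50 7b 42 7e 66 98 1b) = ef 13; tag = H(34 3a 11 28 14 0c ef 13) = 4881 ← matches
m2: inner = H(5e 50 7b 42 7e 66 76 6d) = cd 65; tag = H(34 3a 11 28 14 0c cd 65) = 26d3
m3: inner = H(5e 50 7b 42 7e 66 3a 08) = 91 00; tag = H(34 3a 11 28 14 0c 91 00) = ea6e

1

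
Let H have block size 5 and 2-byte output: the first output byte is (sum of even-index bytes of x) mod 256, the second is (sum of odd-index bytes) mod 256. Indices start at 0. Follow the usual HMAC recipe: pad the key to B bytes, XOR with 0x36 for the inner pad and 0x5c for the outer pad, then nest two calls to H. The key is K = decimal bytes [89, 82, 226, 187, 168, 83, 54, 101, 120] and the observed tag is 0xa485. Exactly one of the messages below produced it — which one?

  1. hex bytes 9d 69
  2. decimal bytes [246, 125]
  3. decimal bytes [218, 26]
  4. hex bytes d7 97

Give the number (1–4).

2

Key decimal bytes [89, 82, 226, 187, 168, 83, 54, 101, 120] = 59 52 e2 bb a8 53 36 65 78 is 9 bytes > B = 5, so hash it first: H(key) = 91 c5, then zero-pad to 5 bytes: K' = 91 c5 00 00 00.
K' ⊕ ipad = a7 f3 36 36 36; K' ⊕ opad = cd 99 5c 5c 5c.
m1: inner = H(a7 f3 36 36 36 9d 69) = 7c c6; tag = H(cd 99 5c 5c 5c 7c c6) = 4b71
m2: inner = H(a7 f3 36 36 36 f6 7d) = 90 1f; tag = H(cd 99 5c 5c 5c 90 1f) = a485 ← matches
m3: inner = H(a7 f3 36 36 36 da 1a) = 2d 03; tag = H(cd 99 5c 5c 5c 2d 03) = 8822
m4: inner = H(a7 f3 36 36 36 d7 97) = aa 00; tag = H(cd 99 5c 5c 5c aa 00) = 859f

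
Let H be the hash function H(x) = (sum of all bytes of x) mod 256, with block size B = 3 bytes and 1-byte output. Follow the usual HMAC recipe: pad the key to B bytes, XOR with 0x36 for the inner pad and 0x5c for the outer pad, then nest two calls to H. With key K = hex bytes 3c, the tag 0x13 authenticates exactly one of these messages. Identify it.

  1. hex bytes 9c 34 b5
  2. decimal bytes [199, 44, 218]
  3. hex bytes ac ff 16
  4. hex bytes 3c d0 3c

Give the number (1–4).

Key hex bytes 3c is 1 byte ≤ B = 3; zero-pad to 3 bytes: K' = 3c 00 00.
K' ⊕ ipad = 0a 36 36; K' ⊕ opad = 60 5c 5c.
m1: inner = H(0a 36 36 9c 34 b5) = fb; tag = H(60 5c 5c fb) = 13 ← matches
m2: inner = H(0a 36 36 c7 2c da) = 43; tag = H(60 5c 5c 43) = 5b
m3: inner = H(0a 36 36 ac ff 16) = 37; tag = H(60 5c 5c 37) = 4f
m4: inner = H(0a 36 36 3c d0 3c) = be; tag = H(60 5c 5c be) = d6

1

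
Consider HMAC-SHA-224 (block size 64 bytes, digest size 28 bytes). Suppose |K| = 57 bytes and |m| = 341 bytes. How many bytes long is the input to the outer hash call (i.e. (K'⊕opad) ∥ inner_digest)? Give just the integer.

92

Key is 57 ≤ 64 bytes, zero-padded: |K'| = 64.
Outer input = (K'⊕opad) ∥ H(inner) → 64 + 28 = 92 bytes.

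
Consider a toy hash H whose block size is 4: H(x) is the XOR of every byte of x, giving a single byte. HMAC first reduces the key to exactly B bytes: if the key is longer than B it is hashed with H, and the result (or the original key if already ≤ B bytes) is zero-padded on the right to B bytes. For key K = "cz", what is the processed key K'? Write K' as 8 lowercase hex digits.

637a0000

Key "cz" = 63 7a is 2 bytes ≤ B = 4; zero-pad to 4 bytes: K' = 63 7a 00 00.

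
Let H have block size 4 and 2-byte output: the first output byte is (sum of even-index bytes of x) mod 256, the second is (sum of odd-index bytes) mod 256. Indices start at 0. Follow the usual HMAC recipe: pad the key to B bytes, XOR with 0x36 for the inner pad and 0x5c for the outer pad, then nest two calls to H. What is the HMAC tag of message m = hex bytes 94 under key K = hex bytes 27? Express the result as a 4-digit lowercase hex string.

Key hex bytes 27 is 1 byte ≤ B = 4; zero-pad to 4 bytes: K' = 27 00 00 00.
K' ⊕ ipad = 11 36 36 36.  K' ⊕ opad = 7b 5c 5c 5c.
Inner input = (K'⊕ipad) ∥ m = 11 36 36 36 ∥ 94.
Inner hash: even-index sum = 219 mod 256 = 219; odd-index sum = 108 mod 256 = 108 → db 6c.
Outer input = (K'⊕opad) ∥ inner = 7b 5c 5c 5c ∥ db 6c.
Outer hash (tag): even-index sum = 434 mod 256 = 178; odd-index sum = 292 mod 256 = 36 → b2 24.

b224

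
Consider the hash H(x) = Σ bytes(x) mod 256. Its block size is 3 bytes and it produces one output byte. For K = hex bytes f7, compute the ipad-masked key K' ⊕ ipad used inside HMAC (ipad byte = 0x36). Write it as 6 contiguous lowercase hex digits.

Key hex bytes f7 is 1 byte ≤ B = 3; zero-pad to 3 bytes: K' = f7 00 00.
XOR each byte with 0x36: f7⊕36=c1, 00⊕36=36, 00⊕36=36.

c13636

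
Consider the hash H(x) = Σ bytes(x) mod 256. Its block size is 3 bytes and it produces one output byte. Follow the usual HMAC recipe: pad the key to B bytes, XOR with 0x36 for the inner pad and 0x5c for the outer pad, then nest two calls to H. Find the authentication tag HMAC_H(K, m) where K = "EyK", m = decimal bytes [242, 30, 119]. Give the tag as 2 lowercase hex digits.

1b

Key "EyK" = 45 79 4b is exactly B = 3 bytes: K' = 45 79 4b.
K' ⊕ ipad = 73 4f 7d.  K' ⊕ opad = 19 25 17.
Inner input = (K'⊕ipad) ∥ m = 73 4f 7d ∥ f2 1e 77.
Inner hash: sum = 115+79+125+242+30+119 = 710; mod 256 = 198 → c6.
Outer input = (K'⊕opad) ∥ inner = 19 25 17 ∥ c6.
Outer hash (tag): sum = 25+37+23+198 = 283; mod 256 = 27 → 1b.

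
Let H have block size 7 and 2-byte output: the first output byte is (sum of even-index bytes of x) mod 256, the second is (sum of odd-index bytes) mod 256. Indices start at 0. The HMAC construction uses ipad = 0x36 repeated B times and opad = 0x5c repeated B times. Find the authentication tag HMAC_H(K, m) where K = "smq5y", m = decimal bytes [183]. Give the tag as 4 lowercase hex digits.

Key "smq5y" = 73 6d 71 35 79 is 5 bytes ≤ B = 7; zero-pad to 7 bytes: K' = 73 6d 71 35 79 00 00.
K' ⊕ ipad = 45 5b 47 03 4f 36 36.  K' ⊕ opad = 2f 31 2d 69 25 5c 5c.
Inner input = (K'⊕ipad) ∥ m = 45 5b 47 03 4f 36 36 ∥ b7.
Inner hash: even-index sum = 273 mod 256 = 17; odd-index sum = 331 mod 256 = 75 → 11 4b.
Outer input = (K'⊕opad) ∥ inner = 2f 31 2d 69 25 5c 5c ∥ 11 4b.
Outer hash (tag): even-index sum = 296 mod 256 = 40; odd-index sum = 263 mod 256 = 7 → 28 07.

2807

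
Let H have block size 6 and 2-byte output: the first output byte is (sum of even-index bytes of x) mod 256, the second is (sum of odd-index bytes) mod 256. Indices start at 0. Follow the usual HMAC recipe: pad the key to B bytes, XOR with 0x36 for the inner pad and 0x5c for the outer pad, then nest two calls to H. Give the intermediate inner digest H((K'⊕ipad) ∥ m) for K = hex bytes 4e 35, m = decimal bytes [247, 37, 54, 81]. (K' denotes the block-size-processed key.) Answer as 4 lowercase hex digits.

11e5

Key hex bytes 4e 35 is 2 bytes ≤ B = 6; zero-pad to 6 bytes: K' = 4e 35 00 00 00 00.
K' ⊕ ipad = 78 03 36 36 36 36.
Inner input = 78 03 36 36 36 36 ∥ f7 25 36 51.
Inner hash: even-index sum = 529 mod 256 = 17; odd-index sum = 229 mod 256 = 229 → 11 e5.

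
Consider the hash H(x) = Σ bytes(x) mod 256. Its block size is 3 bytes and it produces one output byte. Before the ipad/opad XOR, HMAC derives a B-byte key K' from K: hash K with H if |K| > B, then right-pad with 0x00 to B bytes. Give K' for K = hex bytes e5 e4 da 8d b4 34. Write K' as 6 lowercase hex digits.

|K| = 6 > B = 3, so first hash the key.
H(K): sum = 229+228+218+141+180+52 = 1048; mod 256 = 24 → 18.
Zero-pad H(K) = 18 to 3 bytes: K' = 18 00 00.

180000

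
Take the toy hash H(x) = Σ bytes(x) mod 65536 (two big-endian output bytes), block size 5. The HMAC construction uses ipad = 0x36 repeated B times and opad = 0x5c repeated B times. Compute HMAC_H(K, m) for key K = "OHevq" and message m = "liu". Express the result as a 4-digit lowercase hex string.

00d5

Key "OHevq" = 4f 48 65 76 71 is exactly B = 5 bytes: K' = 4f 48 65 76 71.
K' ⊕ ipad = 79 7e 53 40 47.  K' ⊕ opad = 13 14 39 2a 2d.
Inner input = (K'⊕ipad) ∥ m = 79 7e 53 40 47 ∥ 6c 69 75.
Inner hash: sum = 121+126+83+64+71+108+105+117 = 795 → 03 1b.
Outer input = (K'⊕opad) ∥ inner = 13 14 39 2a 2d ∥ 03 1b.
Outer hash (tag): sum = 19+20+57+42+45+3+27 = 213 → 00 d5.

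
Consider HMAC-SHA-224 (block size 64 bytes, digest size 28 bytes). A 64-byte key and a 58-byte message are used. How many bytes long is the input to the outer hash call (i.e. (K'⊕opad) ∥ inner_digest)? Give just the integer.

Key is 64 ≤ 64 bytes, zero-padded: |K'| = 64.
Outer input = (K'⊕opad) ∥ H(inner) → 64 + 28 = 92 bytes.

92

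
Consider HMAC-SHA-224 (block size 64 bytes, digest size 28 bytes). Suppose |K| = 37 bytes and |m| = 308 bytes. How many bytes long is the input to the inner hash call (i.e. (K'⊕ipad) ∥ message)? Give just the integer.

Key is 37 ≤ 64 bytes, zero-padded: |K'| = 64.
Inner input = (K'⊕ipad) ∥ m → 64 + 308 = 372 bytes.

372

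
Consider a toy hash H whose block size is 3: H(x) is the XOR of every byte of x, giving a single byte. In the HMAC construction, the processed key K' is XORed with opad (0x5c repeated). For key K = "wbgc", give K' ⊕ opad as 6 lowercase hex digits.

4d5c5c

Key "wbgc" = 77 62 67 63 is 4 bytes > B = 3, so hash it first: H(key) = 11, then zero-pad to 3 bytes: K' = 11 00 00.
XOR each byte with 0x5c: 11⊕5c=4d, 00⊕5c=5c, 00⊕5c=5c.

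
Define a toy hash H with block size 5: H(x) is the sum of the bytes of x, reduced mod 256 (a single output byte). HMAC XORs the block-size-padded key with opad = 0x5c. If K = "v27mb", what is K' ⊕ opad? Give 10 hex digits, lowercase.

Key "v27mb" = 76 32 37 6d 62 is exactly B = 5 bytes: K' = 76 32 37 6d 62.
XOR each byte with 0x5c: 76⊕5c=2a, 32⊕5c=6e, 37⊕5c=6b, 6d⊕5c=31, 62⊕5c=3e.

2a6e6b313e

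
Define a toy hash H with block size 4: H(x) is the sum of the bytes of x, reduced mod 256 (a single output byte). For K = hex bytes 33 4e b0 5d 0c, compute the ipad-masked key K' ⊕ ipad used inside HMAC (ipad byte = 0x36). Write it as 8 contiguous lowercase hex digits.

Key hex bytes 33 4e b0 5d 0c is 5 bytes > B = 4, so hash it first: H(key) = 9a, then zero-pad to 4 bytes: K' = 9a 00 00 00.
XOR each byte with 0x36: 9a⊕36=ac, 00⊕36=36, 00⊕36=36, 00⊕36=36.

ac363636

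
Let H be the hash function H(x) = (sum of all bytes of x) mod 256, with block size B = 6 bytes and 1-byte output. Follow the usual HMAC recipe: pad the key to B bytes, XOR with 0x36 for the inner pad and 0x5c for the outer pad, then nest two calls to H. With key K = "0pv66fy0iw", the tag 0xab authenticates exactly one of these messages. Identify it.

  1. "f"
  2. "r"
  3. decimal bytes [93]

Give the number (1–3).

Key "0pv66fy0iw" = 30 70 76 36 36 66 79 30 69 77 is 10 bytes > B = 6, so hash it first: H(key) = 71, then zero-pad to 6 bytes: K' = 71 00 00 00 00 00.
K' ⊕ ipad = 47 36 36 36 36 36; K' ⊕ opad = 2d 5c 5c 5c 5c 5c.
m1: inner = H(47 36 36 36 36 36 66) = bb; tag = H(2d 5c 5c 5c 5c 5c bb) = b4
m2: inner = H(47 36 36 36 36 36 72) = c7; tag = H(2d 5c 5c 5c 5c 5c c7) = c0
m3: inner = H(47 36 36 36 36 36 5d) = b2; tag = H(2d 5c 5c 5c 5c 5c b2) = ab ← matches

3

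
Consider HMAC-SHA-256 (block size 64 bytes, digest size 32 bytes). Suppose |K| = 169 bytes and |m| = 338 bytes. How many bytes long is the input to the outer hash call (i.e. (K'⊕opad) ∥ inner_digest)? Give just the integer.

96

Key is 169 > 64 bytes, so it is hashed to 32 bytes then zero-padded to 64: |K'| = 64.
Outer input = (K'⊕opad) ∥ H(inner) → 64 + 32 = 96 bytes.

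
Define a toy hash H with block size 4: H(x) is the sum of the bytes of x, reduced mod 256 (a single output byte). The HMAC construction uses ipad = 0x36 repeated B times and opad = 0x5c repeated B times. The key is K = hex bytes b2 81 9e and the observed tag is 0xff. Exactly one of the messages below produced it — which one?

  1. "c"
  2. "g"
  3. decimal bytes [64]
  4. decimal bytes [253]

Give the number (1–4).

4

Key hex bytes b2 81 9e is 3 bytes ≤ B = 4; zero-pad to 4 bytes: K' = b2 81 9e 00.
K' ⊕ ipad = 84 b7 a8 36; K' ⊕ opad = ee dd c2 5c.
m1: inner = H(84 b7 a8 36 63) = 7c; tag = H(ee dd c2 5c 7c) = 65
m2: inner = H(84 b7 a8 36 67) = 80; tag = H(ee dd c2 5c 80) = 69
m3: inner = H(84 b7 a8 36 40) = 59; tag = H(ee dd c2 5c 59) = 42
m4: inner = H(84 b7 a8 36 fd) = 16; tag = H(ee dd c2 5c 16) = ff ← matches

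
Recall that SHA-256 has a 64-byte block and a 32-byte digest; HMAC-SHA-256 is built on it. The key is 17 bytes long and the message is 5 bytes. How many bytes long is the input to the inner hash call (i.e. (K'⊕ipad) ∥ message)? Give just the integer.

69

Key is 17 ≤ 64 bytes, zero-padded: |K'| = 64.
Inner input = (K'⊕ipad) ∥ m → 64 + 5 = 69 bytes.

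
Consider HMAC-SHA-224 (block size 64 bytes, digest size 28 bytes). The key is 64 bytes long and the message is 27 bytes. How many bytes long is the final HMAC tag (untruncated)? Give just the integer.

The tag is one SHA-224 digest: 28 bytes.

28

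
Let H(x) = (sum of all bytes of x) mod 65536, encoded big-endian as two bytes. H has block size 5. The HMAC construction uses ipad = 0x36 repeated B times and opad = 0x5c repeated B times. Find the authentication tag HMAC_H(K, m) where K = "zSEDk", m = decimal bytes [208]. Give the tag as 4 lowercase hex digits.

0162

Key "zSEDk" = 7a 53 45 44 6b is exactly B = 5 bytes: K' = 7a 53 45 44 6b.
K' ⊕ ipad = 4c 65 73 72 5d.  K' ⊕ opad = 26 0f 19 18 37.
Inner input = (K'⊕ipad) ∥ m = 4c 65 73 72 5d ∥ d0.
Inner hash: sum = 76+101+115+114+93+208 = 707 → 02 c3.
Outer input = (K'⊕opad) ∥ inner = 26 0f 19 18 37 ∥ 02 c3.
Outer hash (tag): sum = 38+15+25+24+55+2+195 = 354 → 01 62.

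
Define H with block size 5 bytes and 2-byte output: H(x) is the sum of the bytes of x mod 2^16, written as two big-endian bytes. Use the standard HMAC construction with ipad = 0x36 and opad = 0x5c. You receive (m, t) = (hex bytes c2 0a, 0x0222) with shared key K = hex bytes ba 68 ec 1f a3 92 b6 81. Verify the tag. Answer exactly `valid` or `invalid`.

invalid

Key hex bytes ba 68 ec 1f a3 92 b6 81 is 8 bytes > B = 5, so hash it first: H(key) = 04 99, then zero-pad to 5 bytes: K' = 04 99 00 00 00.
K' ⊕ ipad = 32 af 36 36 36; K' ⊕ opad = 58 c5 5c 5c 5c.
Inner hash: sum = 50+175+54+54+54+194+10 = 591 → 02 4f.
Outer hash (recomputed tag): sum = 88+197+92+92+92+2+79 = 642 → 02 82.
Recomputed tag = 0282; claimed = 0222 → mismatch.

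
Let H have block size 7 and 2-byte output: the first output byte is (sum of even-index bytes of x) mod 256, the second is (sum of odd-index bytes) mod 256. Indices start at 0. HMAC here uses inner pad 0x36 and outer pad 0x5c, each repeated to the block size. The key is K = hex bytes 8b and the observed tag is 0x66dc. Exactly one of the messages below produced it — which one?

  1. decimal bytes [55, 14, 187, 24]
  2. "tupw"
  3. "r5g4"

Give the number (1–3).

Key hex bytes 8b is 1 byte ≤ B = 7; zero-pad to 7 bytes: K' = 8b 00 00 00 00 00 00.
K' ⊕ ipad = bd 36 36 36 36 36 36; K' ⊕ opad = d7 5c 5c 5c 5c 5c 5c.
m1: inner = H(bd 36 36 36 36 36 36 37 0e bb 18) = 85 94; tag = H(d7 5c 5c 5c 5c 5c 5c 85 94) = 7f99
m2: inner = H(bd 36 36 36 36 36 36 74 75 70 77) = 4b 86; tag = H(d7 5c 5c 5c 5c 5c 5c 4b 86) = 715f
m3: inner = H(bd 36 36 36 36 36 36 72 35 67 34) = c8 7b; tag = H(d7 5c 5c 5c 5c 5c 5c c8 7b) = 66dc ← matches

3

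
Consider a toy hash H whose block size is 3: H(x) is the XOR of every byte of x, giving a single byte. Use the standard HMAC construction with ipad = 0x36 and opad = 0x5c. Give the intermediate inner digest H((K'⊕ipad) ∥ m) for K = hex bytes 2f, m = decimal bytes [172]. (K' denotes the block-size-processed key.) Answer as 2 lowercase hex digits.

b5

Key hex bytes 2f is 1 byte ≤ B = 3; zero-pad to 3 bytes: K' = 2f 00 00.
K' ⊕ ipad = 19 36 36.
Inner input = 19 36 36 ∥ ac.
Inner hash: XOR 19⊕36⊕36⊕ac = b5.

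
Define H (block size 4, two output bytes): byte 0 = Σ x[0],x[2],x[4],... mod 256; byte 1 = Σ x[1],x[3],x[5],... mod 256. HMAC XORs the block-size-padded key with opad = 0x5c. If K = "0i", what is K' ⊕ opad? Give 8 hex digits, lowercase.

Key "0i" = 30 69 is 2 bytes ≤ B = 4; zero-pad to 4 bytes: K' = 30 69 00 00.
XOR each byte with 0x5c: 30⊕5c=6c, 69⊕5c=35, 00⊕5c=5c, 00⊕5c=5c.

6c355c5c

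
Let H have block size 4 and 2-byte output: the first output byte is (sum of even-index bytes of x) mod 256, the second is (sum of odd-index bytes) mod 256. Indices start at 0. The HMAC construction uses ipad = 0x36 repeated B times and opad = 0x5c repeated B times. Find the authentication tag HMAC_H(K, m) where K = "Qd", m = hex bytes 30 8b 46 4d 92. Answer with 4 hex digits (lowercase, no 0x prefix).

Key "Qd" = 51 64 is 2 bytes ≤ B = 4; zero-pad to 4 bytes: K' = 51 64 00 00.
K' ⊕ ipad = 67 52 36 36.  K' ⊕ opad = 0d 38 5c 5c.
Inner input = (K'⊕ipad) ∥ m = 67 52 36 36 ∥ 30 8b 46 4d 92.
Inner hash: even-index sum = 421 mod 256 = 165; odd-index sum = 352 mod 256 = 96 → a5 60.
Outer input = (K'⊕opad) ∥ inner = 0d 38 5c 5c ∥ a5 60.
Outer hash (tag): even-index sum = 270 mod 256 = 14; odd-index sum = 244 mod 256 = 244 → 0e f4.

0ef4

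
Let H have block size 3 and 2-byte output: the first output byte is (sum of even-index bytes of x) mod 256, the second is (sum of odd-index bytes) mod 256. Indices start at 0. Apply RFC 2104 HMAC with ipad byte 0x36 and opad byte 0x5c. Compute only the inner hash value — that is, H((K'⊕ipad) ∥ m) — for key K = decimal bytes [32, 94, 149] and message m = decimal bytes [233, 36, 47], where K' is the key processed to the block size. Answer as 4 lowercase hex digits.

Key decimal bytes [32, 94, 149] = 20 5e 95 is exactly B = 3 bytes: K' = 20 5e 95.
K' ⊕ ipad = 16 68 a3.
Inner input = 16 68 a3 ∥ e9 24 2f.
Inner hash: even-index sum = 221 mod 256 = 221; odd-index sum = 384 mod 256 = 128 → dd 80.

dd80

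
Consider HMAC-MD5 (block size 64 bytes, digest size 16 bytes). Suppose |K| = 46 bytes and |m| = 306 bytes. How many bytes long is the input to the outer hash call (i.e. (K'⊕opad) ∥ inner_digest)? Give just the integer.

Key is 46 ≤ 64 bytes, zero-padded: |K'| = 64.
Outer input = (K'⊕opad) ∥ H(inner) → 64 + 16 = 80 bytes.

80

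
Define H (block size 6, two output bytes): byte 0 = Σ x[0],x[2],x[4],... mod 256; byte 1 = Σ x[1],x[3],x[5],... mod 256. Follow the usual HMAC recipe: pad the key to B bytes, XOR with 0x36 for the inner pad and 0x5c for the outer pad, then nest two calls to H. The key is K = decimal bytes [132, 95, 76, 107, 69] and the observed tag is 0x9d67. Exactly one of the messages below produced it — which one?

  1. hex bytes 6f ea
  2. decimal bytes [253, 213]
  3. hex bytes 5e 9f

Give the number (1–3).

2

Key decimal bytes [132, 95, 76, 107, 69] = 84 5f 4c 6b 45 is 5 bytes ≤ B = 6; zero-pad to 6 bytes: K' = 84 5f 4c 6b 45 00.
K' ⊕ ipad = b2 69 7a 5d 73 36; K' ⊕ opad = d8 03 10 37 19 5c.
m1: inner = H(b2 69 7a 5d 73 36 6f ea) = 0e e6; tag = H(d8 03 10 37 19 5c 0e e6) = 0f7c
m2: inner = H(b2 69 7a 5d 73 36 fd d5) = 9c d1; tag = H(d8 03 10 37 19 5c 9c d1) = 9d67 ← matches
m3: inner = H(b2 69 7a 5d 73 36 5e 9f) = fd 9b; tag = H(d8 03 10 37 19 5c fd 9b) = fe31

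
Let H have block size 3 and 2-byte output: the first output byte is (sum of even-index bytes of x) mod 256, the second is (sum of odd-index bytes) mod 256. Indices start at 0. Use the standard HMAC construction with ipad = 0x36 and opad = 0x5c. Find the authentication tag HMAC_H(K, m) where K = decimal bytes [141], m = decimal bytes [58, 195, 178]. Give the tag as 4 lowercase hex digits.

Key decimal bytes [141] = 8d is 1 byte ≤ B = 3; zero-pad to 3 bytes: K' = 8d 00 00.
K' ⊕ ipad = bb 36 36.  K' ⊕ opad = d1 5c 5c.
Inner input = (K'⊕ipad) ∥ m = bb 36 36 ∥ 3a c3 b2.
Inner hash: even-index sum = 436 mod 256 = 180; odd-index sum = 290 mod 256 = 34 → b4 22.
Outer input = (K'⊕opad) ∥ inner = d1 5c 5c ∥ b4 22.
Outer hash (tag): even-index sum = 335 mod 256 = 79; odd-index sum = 272 mod 256 = 16 → 4f 10.

4f10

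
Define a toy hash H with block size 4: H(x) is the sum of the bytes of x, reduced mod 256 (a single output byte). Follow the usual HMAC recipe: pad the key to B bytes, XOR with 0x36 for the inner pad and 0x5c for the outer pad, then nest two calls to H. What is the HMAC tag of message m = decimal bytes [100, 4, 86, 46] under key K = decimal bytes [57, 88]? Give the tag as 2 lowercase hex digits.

Key decimal bytes [57, 88] = 39 58 is 2 bytes ≤ B = 4; zero-pad to 4 bytes: K' = 39 58 00 00.
K' ⊕ ipad = 0f 6e 36 36.  K' ⊕ opad = 65 04 5c 5c.
Inner input = (K'⊕ipad) ∥ m = 0f 6e 36 36 ∥ 64 04 56 2e.
Inner hash: sum = 15+110+54+54+100+4+86+46 = 469; mod 256 = 213 → d5.
Outer input = (K'⊕opad) ∥ inner = 65 04 5c 5c ∥ d5.
Outer hash (tag): sum = 101+4+92+92+213 = 502; mod 256 = 246 → f6.

f6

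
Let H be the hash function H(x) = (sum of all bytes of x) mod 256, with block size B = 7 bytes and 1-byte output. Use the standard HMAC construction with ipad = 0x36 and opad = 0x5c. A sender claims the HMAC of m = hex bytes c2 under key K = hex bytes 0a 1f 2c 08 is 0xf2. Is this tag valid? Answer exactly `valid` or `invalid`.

invalid

Key hex bytes 0a 1f 2c 08 is 4 bytes ≤ B = 7; zero-pad to 7 bytes: K' = 0a 1f 2c 08 00 00 00.
K' ⊕ ipad = 3c 29 1a 3e 36 36 36; K' ⊕ opad = 56 43 70 54 5c 5c 5c.
Inner hash: sum = 60+41+26+62+54+54+54+194 = 545; mod 256 = 33 → 21.
Outer hash (recomputed tag): sum = 86+67+112+84+92+92+92+33 = 658; mod 256 = 146 → 92.
Recomputed tag = 92; claimed = f2 → mismatch.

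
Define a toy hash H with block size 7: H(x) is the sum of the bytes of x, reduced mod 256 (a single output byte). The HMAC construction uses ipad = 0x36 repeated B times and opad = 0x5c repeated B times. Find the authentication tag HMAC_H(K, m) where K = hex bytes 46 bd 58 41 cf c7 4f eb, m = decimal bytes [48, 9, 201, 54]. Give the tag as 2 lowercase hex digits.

2e

Key hex bytes 46 bd 58 41 cf c7 4f eb is 8 bytes > B = 7, so hash it first: H(key) = 6c, then zero-pad to 7 bytes: K' = 6c 00 00 00 00 00 00.
K' ⊕ ipad = 5a 36 36 36 36 36 36.  K' ⊕ opad = 30 5c 5c 5c 5c 5c 5c.
Inner input = (K'⊕ipad) ∥ m = 5a 36 36 36 36 36 36 ∥ 30 09 c9 36.
Inner hash: sum = 90+54+54+54+54+54+54+48+9+201+54 = 726; mod 256 = 214 → d6.
Outer input = (K'⊕opad) ∥ inner = 30 5c 5c 5c 5c 5c 5c ∥ d6.
Outer hash (tag): sum = 48+92+92+92+92+92+92+214 = 814; mod 256 = 46 → 2e.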